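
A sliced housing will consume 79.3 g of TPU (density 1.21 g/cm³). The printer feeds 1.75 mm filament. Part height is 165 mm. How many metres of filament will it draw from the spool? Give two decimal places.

27.25 m

Extruded volume: 79.3/1.21 = 65.5372 cm³ (65537.2 mm³).
A = π r² = π × 0.875² = 2.4053 mm².
L = V/A = 65537.2/2.4053 = 27247 mm → 27.25 m.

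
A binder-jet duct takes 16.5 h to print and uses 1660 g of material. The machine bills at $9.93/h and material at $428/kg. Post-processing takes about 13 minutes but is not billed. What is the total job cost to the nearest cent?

$874.33

Machine cost = 9.93 × 16.5, so $163.845.
Material charge: 428 × 1660/1000 → $710.48.
Job cost: 163.845 + 710.48 = 874.325 ≈ $874.33.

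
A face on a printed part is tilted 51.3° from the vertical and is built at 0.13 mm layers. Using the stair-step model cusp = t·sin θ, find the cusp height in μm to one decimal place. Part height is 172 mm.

101.5 μm

sin(51.3°) = 0.7804, so cusp = 0.13 × 0.7804 = 0.101452 mm → 101.5 μm.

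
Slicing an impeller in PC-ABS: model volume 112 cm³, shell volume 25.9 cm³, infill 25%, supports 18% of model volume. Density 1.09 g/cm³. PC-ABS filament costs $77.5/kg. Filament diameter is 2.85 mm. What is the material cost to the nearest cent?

$5.71

Interior volume: 112 − 25.9 → 86.1 cm³.
Deposited infill = 0.25 × 86.1 = 21.525 cm³.
Support = 0.18 × 112 = 20.16 cm³.
Total extruded = 25.9 + 21.525 + 20.16 = 67.585 cm³.
Mass = 67.585 × 1.09, so 73.66765 g.
Cost = 73.66765 g / 1000 × $77.5/kg = $5.71.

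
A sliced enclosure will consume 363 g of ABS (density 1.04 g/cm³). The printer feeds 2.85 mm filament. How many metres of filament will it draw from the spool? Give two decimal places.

Volume = 363 g / 1.04 g·cm⁻³ = 349.0385 cm³ = 349038.5 mm³.
A = π r² = π × 1.425² = 6.3794 mm².
L = V/A = 349038.5/6.3794 = 54713.37 mm → 54.71 m.

54.71 m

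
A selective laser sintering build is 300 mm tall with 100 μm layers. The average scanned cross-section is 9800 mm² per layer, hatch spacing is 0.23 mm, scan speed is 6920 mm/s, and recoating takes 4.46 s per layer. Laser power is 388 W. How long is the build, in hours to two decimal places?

Number of layers: 300 / 0.1 → 3000 (rounded up).
Scan path per layer: 9800 / 0.23 → 42608.7 mm.
Per-layer scan time = 42608.7 / 6920, so 6.1573 s.
Per-layer time = 6.1573 + 4.46, so 10.6173 s.
Build time = 3000 × 10.6173 = 31851.9 s = 8.85 hours.

8.85 hours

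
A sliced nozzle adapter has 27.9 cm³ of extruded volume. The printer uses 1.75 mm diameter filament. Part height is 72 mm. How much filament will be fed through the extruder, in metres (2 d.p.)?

A = π r² = π × 0.875² = 2.4053 mm².
L = 27900 mm³ / 2.4053 mm² = 11599.38 mm, i.e. 11.60 m.

11.60 m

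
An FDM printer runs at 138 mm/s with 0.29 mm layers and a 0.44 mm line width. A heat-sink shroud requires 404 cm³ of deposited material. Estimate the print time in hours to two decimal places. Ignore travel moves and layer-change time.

Extrusion cross-section = 0.29 × 0.44, so 0.1276 mm².
Path length: 404000 mm³ / 0.1276 mm² → 3166144.2 mm.
Print-move time = 3166144.2 / 138, so 22943.1 s.
22943.1 s = 6.37 hours.

6.37 hours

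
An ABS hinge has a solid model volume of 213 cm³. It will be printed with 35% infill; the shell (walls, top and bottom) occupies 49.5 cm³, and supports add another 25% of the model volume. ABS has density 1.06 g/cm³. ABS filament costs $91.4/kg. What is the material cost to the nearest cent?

Interior volume = 213 − 49.5, so 163.5 cm³.
Deposited infill = 0.35 × 163.5, so 57.225 cm³.
Support = 0.25 × 213, so 53.25 cm³.
Total extruded = 49.5 + 57.225 + 53.25, so 159.975 cm³.
Mass = 159.975 × 1.06, so 169.5735 g.
Cost = 169.5735 g / 1000 × $91.4/kg = $15.50.

$15.50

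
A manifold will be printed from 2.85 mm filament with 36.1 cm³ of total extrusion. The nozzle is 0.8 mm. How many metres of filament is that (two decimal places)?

5.66 m

A = π r² = π × 1.425² = 6.3794 mm².
Length = 36.1 cm³ / 6.3794 mm² = 36100 / 6.3794 = 5658.84 mm = 5.66 m.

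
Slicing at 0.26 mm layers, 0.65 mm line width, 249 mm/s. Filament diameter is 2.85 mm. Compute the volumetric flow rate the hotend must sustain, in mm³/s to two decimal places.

Bead cross-section = 0.26 × 0.65 = 0.169 mm².
Volumetric flow = 249 × 0.169 = 42.08 mm³/s.

42.08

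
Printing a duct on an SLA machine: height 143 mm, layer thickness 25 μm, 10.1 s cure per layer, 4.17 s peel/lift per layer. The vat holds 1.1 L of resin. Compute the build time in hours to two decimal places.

Layer count = ceil(143 / 0.025) = 5720.
Per-layer time = 10.1 + 4.17, so 14.27 s.
Build time: 5720 × 14.27 s = 81624.4 s, i.e. 22.67 hours.

22.67 hours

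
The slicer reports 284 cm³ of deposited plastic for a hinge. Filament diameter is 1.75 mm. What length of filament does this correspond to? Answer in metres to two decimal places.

Filament cross-section = π × (1.75/2)² = 2.4053 mm².
Length = 284 cm³ / 2.4053 mm² = 284000 / 2.4053 = 118072.59 mm = 118.07 m.

118.07 m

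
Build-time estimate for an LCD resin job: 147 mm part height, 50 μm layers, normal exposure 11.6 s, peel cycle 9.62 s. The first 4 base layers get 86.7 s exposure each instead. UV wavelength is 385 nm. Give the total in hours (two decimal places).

17.41 hours

Number of layers: 147 / 0.05 → 2940 (rounded up).
Base layers = 4 × (86.7 + 9.62), so 385.28 s.
Regular layers: 2936 × (11.6 + 9.62) → 62301.92 s.
Sum: 385.28 + 62301.92 = 62687.2 s → 17.41 hours.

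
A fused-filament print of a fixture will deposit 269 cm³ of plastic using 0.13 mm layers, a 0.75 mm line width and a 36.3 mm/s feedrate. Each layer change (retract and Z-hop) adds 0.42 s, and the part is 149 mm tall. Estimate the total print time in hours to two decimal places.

21.25 hours

Line area: 0.13 × 0.75 → 0.0975 mm².
Path length: 269000 mm³ / 0.0975 mm² → 2758974.4 mm.
Time extruding = 2758974.4 / 36.3 = 76004.8 s.
Number of layers: 149 / 0.13 → 1147 (rounded up).
Layer-change overhead: 1147 × 0.42 → 481.74 s.
Total = 76004.8 + 481.74 = 76486.54 s = 21.25 hours.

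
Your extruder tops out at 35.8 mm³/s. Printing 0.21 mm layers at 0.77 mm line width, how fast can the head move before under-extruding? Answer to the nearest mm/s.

221 mm/s

Bead cross-section = 0.21 × 0.77, so 0.1617 mm².
v_max = Q/A = 35.8/0.1617 = 221.40 mm/s → 221 mm/s.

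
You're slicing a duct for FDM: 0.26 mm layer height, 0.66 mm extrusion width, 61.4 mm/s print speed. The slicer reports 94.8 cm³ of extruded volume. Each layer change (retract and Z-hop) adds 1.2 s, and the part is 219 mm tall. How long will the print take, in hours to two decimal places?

2.78 hours

Bead cross-section = 0.26 × 0.66 = 0.1716 mm².
Total extruded path = 94800/0.1716 = 552447.6 mm.
Time extruding = 552447.6 / 61.4 = 8997.5 s.
Layers = ⌈219/0.26⌉ = 843.
Layer-change overhead = 843 × 1.2, so 1011.6 s.
Total = 8997.5 + 1011.6 = 10009.1 s = 2.78 hours.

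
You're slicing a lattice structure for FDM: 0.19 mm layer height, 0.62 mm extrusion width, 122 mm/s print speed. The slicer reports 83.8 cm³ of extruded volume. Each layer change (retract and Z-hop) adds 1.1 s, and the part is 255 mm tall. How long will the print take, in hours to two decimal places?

2.03 hours

Bead cross-section = 0.19 × 0.62 = 0.1178 mm².
Total extruded path = 83800/0.1178 = 711375.2 mm.
Extrusion time: 711375.2 / 122 → 5830.9 s.
Number of layers: 255 / 0.19 → 1343 (rounded up).
Z-hop total: 1343 × 1.1 → 1477.3 s.
Altogether 5830.9 + 1477.3 = 7308.2 s, i.e. 2.03 hours.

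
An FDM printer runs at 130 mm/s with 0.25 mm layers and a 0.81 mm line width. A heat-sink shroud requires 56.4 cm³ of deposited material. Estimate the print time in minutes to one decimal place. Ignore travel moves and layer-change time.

Extrusion cross-section = 0.25 × 0.81 = 0.2025 mm².
Path length: 56400 mm³ / 0.2025 mm² → 278518.5 mm.
Print-move time = 278518.5 / 130, so 2142.5 s.
2142.5 s = 35.7 minutes.

35.7 minutes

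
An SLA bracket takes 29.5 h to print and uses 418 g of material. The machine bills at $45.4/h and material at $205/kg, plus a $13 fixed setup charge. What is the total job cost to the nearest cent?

Machine-time cost = 45.4 × 29.5, so $1339.30.
Material charge: 205 × 418/1000 → $85.69.
Total = 1339.30 + 85.69 + 13 = $1437.99.

$1437.99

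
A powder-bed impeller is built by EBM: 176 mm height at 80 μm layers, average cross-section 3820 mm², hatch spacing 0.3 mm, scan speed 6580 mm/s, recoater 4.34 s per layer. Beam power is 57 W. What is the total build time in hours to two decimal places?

Layers = ⌈176/0.08⌉ = 2200.
Hatch length per layer: 3820 / 0.3 → 12733.3 mm.
Beam time per layer = 12733.3 / 6580, so 1.9352 s.
Per-layer time: 1.9352 + 4.34 → 6.2752 s.
Build time = 2200 × 6.2752 = 13805.44 s = 3.83 hours.

3.83 hours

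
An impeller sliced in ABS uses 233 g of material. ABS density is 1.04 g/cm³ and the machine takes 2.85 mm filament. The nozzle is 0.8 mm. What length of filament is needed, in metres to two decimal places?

35.12 m

Extruded volume: 233/1.04 = 224.0385 cm³ (224038.5 mm³).
Cross-section of 2.85 mm filament: π·(2.85/2)² = 6.3794 mm².
L = V/A = 224038.5/6.3794 = 35119.06 mm → 35.12 m.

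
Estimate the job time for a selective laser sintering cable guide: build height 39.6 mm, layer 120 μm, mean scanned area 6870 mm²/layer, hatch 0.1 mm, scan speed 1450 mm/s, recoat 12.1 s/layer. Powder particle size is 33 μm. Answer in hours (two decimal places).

Layers = ⌈39.6/0.12⌉ = 330.
Hatch length per layer: 6870 / 0.1 → 68700 mm.
Laser time per layer = 68700 / 1450, so 47.3793 s.
Per-layer time: 47.3793 + 12.1 → 59.4793 s.
Total: 330 × 59.4793 s = 19628.169 s → 5.45 hours.

5.45 hours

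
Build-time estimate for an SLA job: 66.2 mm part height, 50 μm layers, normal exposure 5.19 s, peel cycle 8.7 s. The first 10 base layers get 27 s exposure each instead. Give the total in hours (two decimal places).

Layers = ⌈66.2/0.05⌉ = 1324.
Burn-in layers = 10 × (27 + 8.7), so 357 s.
Remaining layers = 1314 × (5.19 + 8.7) = 18251.46 s.
Total = 357 + 18251.46 = 18608.46 s = 5.17 hours.

5.17 hours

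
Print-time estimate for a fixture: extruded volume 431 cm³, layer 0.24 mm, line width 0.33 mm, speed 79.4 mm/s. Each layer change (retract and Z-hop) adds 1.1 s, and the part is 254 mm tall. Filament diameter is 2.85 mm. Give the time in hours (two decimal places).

Bead cross-section: 0.24 × 0.33 → 0.0792 mm².
Total extruded path = 431000/0.0792 = 5441919.2 mm.
Time extruding = 5441919.2 / 79.4, so 68538 s.
Layers = ⌈254/0.24⌉ = 1059.
Layer-change overhead: 1059 × 1.1 → 1164.9 s.
Altogether 68538 + 1164.9 = 69702.9 s, i.e. 19.36 hours.

19.36 hours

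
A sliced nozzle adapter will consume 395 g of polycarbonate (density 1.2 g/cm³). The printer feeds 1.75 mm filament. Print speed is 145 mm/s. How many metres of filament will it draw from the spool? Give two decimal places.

136.85 m

Volume = 395 g / 1.2 g·cm⁻³ = 329.1667 cm³ = 329166.7 mm³.
A = π r² = π × 0.875² = 2.4053 mm².
Length = 329166.7 / 2.4053 = 136850.58 mm = 136.85 m.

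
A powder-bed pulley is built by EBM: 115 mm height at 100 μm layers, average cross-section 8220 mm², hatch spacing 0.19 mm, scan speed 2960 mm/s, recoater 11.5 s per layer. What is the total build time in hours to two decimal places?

Number of layers: 115 / 0.1 → 1150 (rounded up).
Per-layer scan distance = 8220 / 0.19 = 43263.2 mm.
Beam time per layer: 43263.2 / 2960 → 14.6159 s.
Per-layer time: 14.6159 + 11.5 → 26.1159 s.
Build time = 1150 × 26.1159 = 30033.285 s = 8.34 hours.

8.34 hours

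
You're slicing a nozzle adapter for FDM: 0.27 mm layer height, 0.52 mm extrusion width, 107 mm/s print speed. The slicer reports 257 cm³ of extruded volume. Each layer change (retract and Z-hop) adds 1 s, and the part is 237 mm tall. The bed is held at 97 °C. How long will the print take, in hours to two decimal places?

Bead cross-section = 0.27 × 0.52 = 0.1404 mm².
Total extruded path = 257000/0.1404 = 1830484.3 mm.
Print-move time = 1830484.3 / 107, so 17107.3 s.
Number of layers: 237 / 0.27 → 878 (rounded up).
Non-print overhead = 878 × 1 = 878 s.
Altogether 17107.3 + 878 = 17985.3 s, i.e. 5.00 hours.

5.00 hours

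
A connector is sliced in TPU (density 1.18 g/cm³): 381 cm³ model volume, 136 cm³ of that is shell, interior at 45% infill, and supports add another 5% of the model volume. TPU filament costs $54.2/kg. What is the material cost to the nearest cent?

$16.97

Infill region = 381 − 136, so 245 cm³.
Infill deposited = 0.45 × 245, so 110.25 cm³.
Support = 0.05 × 381, so 19.05 cm³.
Deposited volume: 136 + 110.25 + 19.05 → 265.3 cm³.
Mass = 265.3 × 1.18 = 313.054 g.
Cost = 313.054 g / 1000 × $54.2/kg = $16.97.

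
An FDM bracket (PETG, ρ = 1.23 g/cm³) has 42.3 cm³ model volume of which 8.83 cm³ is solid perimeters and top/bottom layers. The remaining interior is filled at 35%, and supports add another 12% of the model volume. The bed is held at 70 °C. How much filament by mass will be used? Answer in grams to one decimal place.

31.5 g

Infill region = 42.3 − 8.83 = 33.47 cm³.
Infill volume = 0.35 × 33.47 = 11.7145 cm³.
Support: 0.12 × 42.3 → 5.076 cm³.
Deposited volume: 8.83 + 11.7145 + 5.076 → 25.6205 cm³.
Mass = 25.6205 × 1.23 = 31.513215 g.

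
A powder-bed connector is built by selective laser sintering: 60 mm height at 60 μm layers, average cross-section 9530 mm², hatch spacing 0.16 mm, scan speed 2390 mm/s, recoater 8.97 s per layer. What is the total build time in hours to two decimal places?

Number of layers: 60 / 0.06 → 1000 (rounded up).
Hatch length per layer: 9530 / 0.16 → 59562.5 mm.
Per-layer scan time = 59562.5 / 2390 = 24.9215 s.
Layer cycle = 24.9215 + 8.97 = 33.8915 s.
Build time = 1000 × 33.8915 = 33891.5 s = 9.41 hours.

9.41 hours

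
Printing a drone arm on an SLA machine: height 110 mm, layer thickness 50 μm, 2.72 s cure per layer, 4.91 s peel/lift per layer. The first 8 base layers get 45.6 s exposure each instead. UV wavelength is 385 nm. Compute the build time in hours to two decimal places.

4.76 hours

Number of layers: 110 / 0.05 → 2200 (rounded up).
Bottom layers = 8 × (45.6 + 4.91), so 404.08 s.
Normal layers: 2192 × (2.72 + 4.91) → 16724.96 s.
Sum: 404.08 + 16724.96 = 17129.04 s → 4.76 hours.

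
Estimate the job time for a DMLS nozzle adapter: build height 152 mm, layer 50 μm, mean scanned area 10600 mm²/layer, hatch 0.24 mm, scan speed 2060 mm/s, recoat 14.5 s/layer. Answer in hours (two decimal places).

Layers = ⌈152/0.05⌉ = 3040.
Hatch length per layer: 10600 / 0.24 → 44166.7 mm.
Laser time per layer = 44166.7 / 2060 = 21.4401 s.
Layer cycle: 21.4401 + 14.5 → 35.9401 s.
Total: 3040 × 35.9401 s = 109257.904 s → 30.35 hours.

30.35 hours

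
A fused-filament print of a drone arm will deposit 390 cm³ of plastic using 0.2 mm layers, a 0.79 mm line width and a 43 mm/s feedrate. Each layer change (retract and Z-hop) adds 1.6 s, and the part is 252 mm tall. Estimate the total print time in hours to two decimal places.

16.51 hours

Line area = 0.2 × 0.79, so 0.158 mm².
Total extruded path = 390000/0.158 = 2468354.4 mm.
Print-move time: 2468354.4 / 43 → 57403.6 s.
Layer count = ceil(252 / 0.2) = 1260.
Layer-change overhead = 1260 × 1.6 = 2016 s.
Total = 57403.6 + 2016 = 59419.6 s = 16.51 hours.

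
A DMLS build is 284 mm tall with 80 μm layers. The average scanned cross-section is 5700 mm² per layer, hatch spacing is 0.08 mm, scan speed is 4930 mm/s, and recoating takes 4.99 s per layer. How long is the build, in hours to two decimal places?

Layer count = ceil(284 / 0.08) = 3550.
Hatch length per layer: 5700 / 0.08 → 71250 mm.
Laser time per layer: 71250 / 4930 → 14.4523 s.
Layer cycle: 14.4523 + 4.99 → 19.4423 s.
Total: 3550 × 19.4423 s = 69020.165 s → 19.17 hours.

19.17 hours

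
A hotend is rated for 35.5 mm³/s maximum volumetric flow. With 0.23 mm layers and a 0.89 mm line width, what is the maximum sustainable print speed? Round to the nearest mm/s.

A = 0.23 × 0.89 = 0.2047 mm².
v_max = Q/A = 35.5/0.2047 = 173.42 mm/s → 173 mm/s.

173 mm/s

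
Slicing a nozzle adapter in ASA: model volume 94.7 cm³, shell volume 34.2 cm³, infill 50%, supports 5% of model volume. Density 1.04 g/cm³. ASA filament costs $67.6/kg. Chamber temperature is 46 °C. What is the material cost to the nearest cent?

Infill region = 94.7 − 34.2 = 60.5 cm³.
Infill deposited = 0.50 × 60.5, so 30.25 cm³.
Support = 0.05 × 94.7, so 4.735 cm³.
Deposited volume: 34.2 + 30.25 + 4.735 → 69.185 cm³.
Mass: 69.185 × 1.04 → 71.9524 g.
At $67.6/kg: 71.9524/1000 × 67.6 = $4.86.

$4.86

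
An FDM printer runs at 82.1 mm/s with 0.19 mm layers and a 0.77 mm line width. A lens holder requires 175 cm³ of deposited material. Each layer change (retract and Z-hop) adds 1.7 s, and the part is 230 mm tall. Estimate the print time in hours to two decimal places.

Bead cross-section = 0.19 × 0.77 = 0.1463 mm².
Path length: 175000 mm³ / 0.1463 mm² → 1196172.2 mm.
Time extruding = 1196172.2 / 82.1, so 14569.7 s.
Layer count = ceil(230 / 0.19) = 1211.
Layer-change overhead = 1211 × 1.7, so 2058.7 s.
Altogether 14569.7 + 2058.7 = 16628.4 s, i.e. 4.62 hours.

4.62 hours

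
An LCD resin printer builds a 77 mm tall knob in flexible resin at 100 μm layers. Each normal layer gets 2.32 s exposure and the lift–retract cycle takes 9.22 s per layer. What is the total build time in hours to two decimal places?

2.47 hours

Layers = ⌈77/0.1⌉ = 770.
Each layer takes = 2.32 + 9.22, so 11.54 s.
Total = 770 × 11.54 = 8885.8 s = 2.47 hours.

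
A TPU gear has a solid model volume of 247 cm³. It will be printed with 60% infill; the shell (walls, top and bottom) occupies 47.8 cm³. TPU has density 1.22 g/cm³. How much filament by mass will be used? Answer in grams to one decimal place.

204.1 g

Interior volume = 247 − 47.8, so 199.2 cm³.
Deposited infill = 0.60 × 199.2 = 119.52 cm³.
Deposited volume = 47.8 + 119.52 = 167.32 cm³.
Mass = 167.32 × 1.22 = 204.1304 g.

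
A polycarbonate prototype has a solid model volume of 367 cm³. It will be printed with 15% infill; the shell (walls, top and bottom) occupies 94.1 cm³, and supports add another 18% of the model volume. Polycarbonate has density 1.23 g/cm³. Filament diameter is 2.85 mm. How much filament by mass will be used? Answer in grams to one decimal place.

Interior volume = 367 − 94.1, so 272.9 cm³.
Deposited infill: 0.15 × 272.9 → 40.935 cm³.
Support: 0.18 × 367 → 66.06 cm³.
Total printed volume = 94.1 + 40.935 + 66.06 = 201.095 cm³.
Mass: 201.095 × 1.23 → 247.34685 g.

247.3 g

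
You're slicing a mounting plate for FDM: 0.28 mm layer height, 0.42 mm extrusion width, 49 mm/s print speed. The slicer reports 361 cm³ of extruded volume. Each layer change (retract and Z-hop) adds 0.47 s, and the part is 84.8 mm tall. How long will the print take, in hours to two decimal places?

Bead cross-section: 0.28 × 0.42 → 0.1176 mm².
Total extruded path = 361000/0.1176 = 3069727.9 mm.
Extrusion time = 3069727.9 / 49, so 62647.5 s.
Layers = ⌈84.8/0.28⌉ = 303.
Z-hop total: 303 × 0.47 → 142.41 s.
Total = 62647.5 + 142.41 = 62789.91 s = 17.44 hours.

17.44 hours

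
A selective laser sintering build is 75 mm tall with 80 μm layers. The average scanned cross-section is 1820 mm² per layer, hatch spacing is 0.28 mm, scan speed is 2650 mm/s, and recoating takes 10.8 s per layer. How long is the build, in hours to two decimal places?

Number of layers: 75 / 0.08 → 938 (rounded up).
Hatch length per layer = 1820 / 0.28 = 6500 mm.
Per-layer scan time = 6500 / 2650, so 2.4528 s.
Per-layer time: 2.4528 + 10.8 → 13.2528 s.
Total: 938 × 13.2528 s = 12431.1264 s → 3.45 hours.

3.45 hours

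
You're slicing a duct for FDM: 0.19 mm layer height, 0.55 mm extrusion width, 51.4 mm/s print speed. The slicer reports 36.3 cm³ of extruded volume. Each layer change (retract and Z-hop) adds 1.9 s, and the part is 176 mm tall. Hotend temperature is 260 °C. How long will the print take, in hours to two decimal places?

2.37 hours

Extrusion cross-section = 0.19 × 0.55, so 0.1045 mm².
Toolpath length = 36.3 cm³ / 0.1045 mm² = 36300 / 0.1045 = 347368.4 mm.
Time extruding: 347368.4 / 51.4 → 6758.1 s.
Layer count = ceil(176 / 0.19) = 927.
Z-hop total = 927 × 1.9, so 1761.3 s.
Altogether 6758.1 + 1761.3 = 8519.4 s, i.e. 2.37 hours.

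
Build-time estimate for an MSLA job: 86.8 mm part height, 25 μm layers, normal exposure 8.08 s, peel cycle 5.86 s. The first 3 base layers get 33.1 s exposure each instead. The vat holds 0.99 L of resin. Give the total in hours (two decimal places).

Layers = ⌈86.8/0.025⌉ = 3472.
Burn-in layers: 3 × (33.1 + 5.86) → 116.88 s.
Normal layers = 3469 × (8.08 + 5.86) = 48357.86 s.
Sum: 116.88 + 48357.86 = 48474.74 s → 13.47 hours.

13.47 hours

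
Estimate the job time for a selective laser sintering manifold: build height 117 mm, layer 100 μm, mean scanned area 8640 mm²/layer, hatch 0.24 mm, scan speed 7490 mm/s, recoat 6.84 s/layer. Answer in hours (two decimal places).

Layer count = ceil(117 / 0.1) = 1170.
Hatch length per layer = 8640 / 0.24, so 36000 mm.
Per-layer scan time = 36000 / 7490, so 4.8064 s.
Layer cycle = 4.8064 + 6.84, so 11.6464 s.
1170 layers × 11.6464 s/layer = 13626.288 s, i.e. 3.79 hours.

3.79 hours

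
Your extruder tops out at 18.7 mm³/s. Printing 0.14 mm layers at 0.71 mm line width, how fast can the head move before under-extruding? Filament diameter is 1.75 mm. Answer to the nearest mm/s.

Bead cross-section = 0.14 × 0.71, so 0.0994 mm².
v_max = Q/A = 18.7/0.0994 = 188.13 mm/s → 188 mm/s.

188 mm/s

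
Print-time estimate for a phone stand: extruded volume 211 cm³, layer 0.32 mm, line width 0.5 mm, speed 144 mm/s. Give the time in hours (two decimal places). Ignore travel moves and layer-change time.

2.54 hours

Extrusion cross-section = 0.32 × 0.5, so 0.16 mm².
Toolpath length = 211 cm³ / 0.16 mm² = 211000 / 0.16 = 1318750 mm.
Print-move time = 1318750 / 144, so 9158 s.
9158 s = 2.54 hours.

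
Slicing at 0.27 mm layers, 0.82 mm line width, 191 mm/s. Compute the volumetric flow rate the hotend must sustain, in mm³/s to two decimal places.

42.29

A: 0.27 × 0.82 → 0.2214 mm².
Q = v·A = 191 × 0.2214 = 42.29 mm³/s.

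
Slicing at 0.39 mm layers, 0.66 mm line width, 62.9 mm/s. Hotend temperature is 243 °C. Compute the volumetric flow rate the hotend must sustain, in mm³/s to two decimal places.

A = 0.39 × 0.66, so 0.2574 mm².
Volumetric flow = 62.9 × 0.2574 = 16.19 mm³/s.

16.19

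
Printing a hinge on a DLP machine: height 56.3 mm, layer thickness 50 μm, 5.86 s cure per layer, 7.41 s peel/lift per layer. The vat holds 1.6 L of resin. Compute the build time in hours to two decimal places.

4.15 hours

Layer count = ceil(56.3 / 0.05) = 1126.
Cycle time: 5.86 + 7.41 → 13.27 s.
Build time: 1126 × 13.27 s = 14942.02 s, i.e. 4.15 hours.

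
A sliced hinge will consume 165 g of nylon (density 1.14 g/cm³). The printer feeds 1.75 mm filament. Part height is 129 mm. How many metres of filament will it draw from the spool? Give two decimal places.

Volume = 165 g / 1.14 g·cm⁻³ = 144.7368 cm³ = 144736.8 mm³.
Filament cross-section = π × (1.75/2)² = 2.4053 mm².
L = V/A = 144736.8/2.4053 = 60174.12 mm → 60.17 m.

60.17 m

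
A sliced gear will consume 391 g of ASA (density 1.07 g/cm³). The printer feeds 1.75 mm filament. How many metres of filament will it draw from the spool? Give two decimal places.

151.92 m

Extruded volume: 391/1.07 = 365.4206 cm³ (365420.6 mm³).
Filament cross-section = π × (1.75/2)² = 2.4053 mm².
L = V/A = 365420.6/2.4053 = 151923.09 mm → 151.92 m.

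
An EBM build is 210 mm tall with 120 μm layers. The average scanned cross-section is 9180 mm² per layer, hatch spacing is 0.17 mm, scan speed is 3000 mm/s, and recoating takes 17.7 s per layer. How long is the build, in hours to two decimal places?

Number of layers: 210 / 0.12 → 1750 (rounded up).
Scan path per layer: 9180 / 0.17 → 54000 mm.
Scan time per layer = 54000 / 3000, so 18 s.
Per-layer time: 18 + 17.7 → 35.7 s.
Build time = 1750 × 35.7 = 62475 s = 17.35 hours.

17.35 hours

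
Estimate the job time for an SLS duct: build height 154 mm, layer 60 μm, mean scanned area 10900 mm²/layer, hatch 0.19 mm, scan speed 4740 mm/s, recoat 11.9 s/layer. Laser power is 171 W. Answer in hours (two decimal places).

Number of layers: 154 / 0.06 → 2567 (rounded up).
Per-layer scan distance = 10900 / 0.19 = 57368.4 mm.
Per-layer scan time = 57368.4 / 4740, so 12.103 s.
Layer cycle = 12.103 + 11.9, so 24.003 s.
Total: 2567 × 24.003 s = 61615.701 s → 17.12 hours.

17.12 hours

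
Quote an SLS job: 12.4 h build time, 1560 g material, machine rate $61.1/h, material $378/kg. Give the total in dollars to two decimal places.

Machine-time cost: 61.1 × 12.4 → $757.64.
Material charge = 378 × 1560/1000 = $589.68.
Total = 757.64 + 589.68 = $1347.32.

$1347.32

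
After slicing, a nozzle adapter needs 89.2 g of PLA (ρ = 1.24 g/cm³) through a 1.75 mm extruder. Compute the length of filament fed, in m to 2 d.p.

29.91 m

Volume = 89.2 g / 1.24 g·cm⁻³ = 71.9355 cm³ = 71935.5 mm³.
Filament cross-section = π × (1.75/2)² = 2.4053 mm².
Length = 71935.5 / 2.4053 = 29907.08 mm = 29.91 m.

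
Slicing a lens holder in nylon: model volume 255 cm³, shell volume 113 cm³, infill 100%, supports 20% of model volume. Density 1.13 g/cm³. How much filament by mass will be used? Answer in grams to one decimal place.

Interior volume: 255 − 113 → 142 cm³.
Infill deposited = 1.00 × 142, so 142 cm³.
Support = 0.20 × 255 = 51 cm³.
Total extruded = 113 + 142 + 51, so 306 cm³.
Mass = 306 × 1.13 = 345.78 g.

345.8 g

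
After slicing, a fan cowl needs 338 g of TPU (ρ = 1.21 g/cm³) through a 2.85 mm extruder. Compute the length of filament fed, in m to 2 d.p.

43.79 m

Volume = 338 g / 1.21 g·cm⁻³ = 279.3388 cm³ = 279338.8 mm³.
A = π r² = π × 1.425² = 6.3794 mm².
Length = 279338.8 / 6.3794 = 43787.63 mm = 43.79 m.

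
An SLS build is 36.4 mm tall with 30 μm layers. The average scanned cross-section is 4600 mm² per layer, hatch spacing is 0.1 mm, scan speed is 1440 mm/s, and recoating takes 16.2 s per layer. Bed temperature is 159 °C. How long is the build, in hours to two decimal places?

16.24 hours

Layer count = ceil(36.4 / 0.03) = 1214.
Scan path per layer: 4600 / 0.1 → 46000 mm.
Per-layer scan time = 46000 / 1440 = 31.9444 s.
Time per layer: 31.9444 + 16.2 → 48.1444 s.
Build time = 1214 × 48.1444 = 58447.3016 s = 16.24 hours.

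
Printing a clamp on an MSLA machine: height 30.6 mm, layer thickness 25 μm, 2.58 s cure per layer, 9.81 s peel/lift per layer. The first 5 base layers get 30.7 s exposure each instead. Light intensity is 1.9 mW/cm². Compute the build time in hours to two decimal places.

Number of layers: 30.6 / 0.025 → 1224 (rounded up).
Base layers = 5 × (30.7 + 9.81), so 202.55 s.
Regular layers: 1219 × (2.58 + 9.81) → 15103.41 s.
Sum: 202.55 + 15103.41 = 15305.96 s → 4.25 hours.

4.25 hours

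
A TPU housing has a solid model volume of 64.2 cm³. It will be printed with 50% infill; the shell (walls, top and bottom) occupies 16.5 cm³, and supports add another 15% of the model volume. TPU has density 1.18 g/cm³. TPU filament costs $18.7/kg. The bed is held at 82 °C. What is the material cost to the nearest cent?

Volume inside the shell = 64.2 − 16.5, so 47.7 cm³.
Infill volume: 0.50 × 47.7 → 23.85 cm³.
Support = 0.15 × 64.2 = 9.63 cm³.
Total printed volume: 16.5 + 23.85 + 9.63 → 49.98 cm³.
Mass: 49.98 × 1.18 → 58.9764 g.
Cost = 58.9764 g / 1000 × $18.7/kg = $1.10.

$1.10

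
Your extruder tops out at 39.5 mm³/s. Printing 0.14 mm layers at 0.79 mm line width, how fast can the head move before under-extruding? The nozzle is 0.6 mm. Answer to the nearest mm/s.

357 mm/s

Extrusion cross-section = 0.14 × 0.79 = 0.1106 mm².
Max speed = 39.5 / 0.1106 = 357.14 ≈ 357 mm/s.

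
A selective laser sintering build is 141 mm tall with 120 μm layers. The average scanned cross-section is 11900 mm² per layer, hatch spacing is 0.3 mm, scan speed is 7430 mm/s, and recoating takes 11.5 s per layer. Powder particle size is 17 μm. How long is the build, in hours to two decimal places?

Layer count = ceil(141 / 0.12) = 1175.
Hatch length per layer: 11900 / 0.3 → 39666.7 mm.
Per-layer scan time = 39666.7 / 7430 = 5.3387 s.
Per-layer time = 5.3387 + 11.5 = 16.8387 s.
Build time = 1175 × 16.8387 = 19785.4725 s = 5.50 hours.

5.50 hours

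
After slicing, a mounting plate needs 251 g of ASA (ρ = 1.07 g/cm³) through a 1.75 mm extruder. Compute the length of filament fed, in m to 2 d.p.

97.53 m

Volume = 251 g / 1.07 g·cm⁻³ = 234.5794 cm³ = 234579.4 mm³.
Filament cross-section = π × (1.75/2)² = 2.4053 mm².
L = V/A = 234579.4/2.4053 = 97526.05 mm → 97.53 m.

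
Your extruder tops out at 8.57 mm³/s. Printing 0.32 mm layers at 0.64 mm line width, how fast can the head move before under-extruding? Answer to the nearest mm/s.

Extrusion cross-section = 0.32 × 0.64 = 0.2048 mm².
Max speed = 8.57 / 0.2048 = 41.85 ≈ 42 mm/s.

42 mm/s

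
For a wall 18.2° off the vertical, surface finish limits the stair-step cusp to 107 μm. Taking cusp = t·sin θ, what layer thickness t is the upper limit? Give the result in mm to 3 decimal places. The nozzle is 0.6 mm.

sin(18.2°) = 0.3123; t_max = 0.107/0.3123 = 0.343 mm.

0.343 mm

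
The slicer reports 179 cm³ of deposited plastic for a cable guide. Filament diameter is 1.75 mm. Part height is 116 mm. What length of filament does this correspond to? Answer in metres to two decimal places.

Cross-section of 1.75 mm filament: π·(1.75/2)² = 2.4053 mm².
Length = 179 cm³ / 2.4053 mm² = 179000 / 2.4053 = 74418.99 mm = 74.42 m.

74.42 m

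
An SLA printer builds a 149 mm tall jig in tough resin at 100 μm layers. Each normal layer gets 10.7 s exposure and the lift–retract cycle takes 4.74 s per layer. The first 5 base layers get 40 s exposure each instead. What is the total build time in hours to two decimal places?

Number of layers: 149 / 0.1 → 1490 (rounded up).
Burn-in layers: 5 × (40 + 4.74) → 223.7 s.
Regular layers: 1485 × (10.7 + 4.74) → 22928.4 s.
Total = 223.7 + 22928.4 = 23152.1 s = 6.43 hours.

6.43 hours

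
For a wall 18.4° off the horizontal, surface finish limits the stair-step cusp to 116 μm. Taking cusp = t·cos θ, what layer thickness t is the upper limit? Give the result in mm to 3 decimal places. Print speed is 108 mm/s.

t = h_c / cos θ = 0.116 / 0.9489 = 0.122 mm.

0.122 mm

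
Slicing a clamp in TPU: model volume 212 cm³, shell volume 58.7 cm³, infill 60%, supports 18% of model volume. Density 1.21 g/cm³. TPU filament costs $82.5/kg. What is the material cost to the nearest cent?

Interior volume = 212 − 58.7 = 153.3 cm³.
Infill volume: 0.60 × 153.3 → 91.98 cm³.
Support = 0.18 × 212, so 38.16 cm³.
Deposited volume = 58.7 + 91.98 + 38.16, so 188.84 cm³.
Mass = 188.84 × 1.21 = 228.4964 g.
At $82.5/kg: 228.4964/1000 × 82.5 = $18.85.

$18.85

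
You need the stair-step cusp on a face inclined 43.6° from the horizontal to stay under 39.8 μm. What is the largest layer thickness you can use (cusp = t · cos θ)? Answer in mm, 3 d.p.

0.055 mm

cos(43.6°) = 0.7242; t_max = 0.0398/0.7242 = 0.055 mm.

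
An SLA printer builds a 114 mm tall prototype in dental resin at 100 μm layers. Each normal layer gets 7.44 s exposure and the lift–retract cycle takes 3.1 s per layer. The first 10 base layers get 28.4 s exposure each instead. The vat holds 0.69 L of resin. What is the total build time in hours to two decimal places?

Layers = ⌈114/0.1⌉ = 1140.
Bottom layers = 10 × (28.4 + 3.1) = 315 s.
Regular layers = 1130 × (7.44 + 3.1), so 11910.2 s.
Sum: 315 + 11910.2 = 12225.2 s → 3.40 hours.

3.40 hours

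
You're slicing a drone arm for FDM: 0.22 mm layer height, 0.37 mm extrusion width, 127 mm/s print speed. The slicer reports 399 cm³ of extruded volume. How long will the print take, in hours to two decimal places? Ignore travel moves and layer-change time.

Bead cross-section = 0.22 × 0.37 = 0.0814 mm².
Toolpath length = 399 cm³ / 0.0814 mm² = 399000 / 0.0814 = 4901719.9 mm.
Extrusion time: 4901719.9 / 127 → 38596.2 s.
That's 38596.2 s → 10.72 hours.

10.72 hours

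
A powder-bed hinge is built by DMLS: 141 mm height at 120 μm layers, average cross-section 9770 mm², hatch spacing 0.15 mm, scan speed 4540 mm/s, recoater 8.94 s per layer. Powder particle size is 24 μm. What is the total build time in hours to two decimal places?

7.60 hours

Number of layers: 141 / 0.12 → 1175 (rounded up).
Scan path per layer = 9770 / 0.15 = 65133.3 mm.
Per-layer scan time = 65133.3 / 4540, so 14.3465 s.
Time per layer = 14.3465 + 8.94, so 23.2865 s.
Total: 1175 × 23.2865 s = 27361.6375 s → 7.60 hours.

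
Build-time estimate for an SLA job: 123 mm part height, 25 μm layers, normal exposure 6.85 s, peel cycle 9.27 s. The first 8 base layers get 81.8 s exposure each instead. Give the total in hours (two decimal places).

Number of layers: 123 / 0.025 → 4920 (rounded up).
Burn-in layers = 8 × (81.8 + 9.27), so 728.56 s.
Normal layers: 4912 × (6.85 + 9.27) → 79181.44 s.
Total = 728.56 + 79181.44 = 79910 s = 22.20 hours.

22.20 hours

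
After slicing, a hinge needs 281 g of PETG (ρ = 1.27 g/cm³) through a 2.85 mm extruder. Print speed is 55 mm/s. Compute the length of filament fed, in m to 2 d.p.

Extruded volume: 281/1.27 = 221.2598 cm³ (221259.8 mm³).
A = π r² = π × 1.425² = 6.3794 mm².
L = V/A = 221259.8/6.3794 = 34683.48 mm → 34.68 m.

34.68 m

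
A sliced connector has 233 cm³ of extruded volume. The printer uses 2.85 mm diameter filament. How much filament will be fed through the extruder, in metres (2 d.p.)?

Filament cross-section = π × (2.85/2)² = 6.3794 mm².
L = 233000 mm³ / 6.3794 mm² = 36523.81 mm, i.e. 36.52 m.

36.52 m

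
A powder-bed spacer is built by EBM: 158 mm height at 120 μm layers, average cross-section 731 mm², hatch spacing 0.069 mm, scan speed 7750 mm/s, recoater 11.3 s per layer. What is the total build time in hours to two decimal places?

Layer count = ceil(158 / 0.12) = 1317.
Per-layer scan distance = 731 / 0.069 = 10594.2 mm.
Scan time per layer = 10594.2 / 7750 = 1.367 s.
Time per layer: 1.367 + 11.3 → 12.667 s.
Build time = 1317 × 12.667 = 16682.439 s = 4.63 hours.

4.63 hours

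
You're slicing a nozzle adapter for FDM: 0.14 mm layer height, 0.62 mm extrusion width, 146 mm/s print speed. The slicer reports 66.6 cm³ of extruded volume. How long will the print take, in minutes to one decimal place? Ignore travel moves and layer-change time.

Extrusion cross-section = 0.14 × 0.62 = 0.0868 mm².
Total extruded path = 66600/0.0868 = 767281.1 mm.
Time extruding = 767281.1 / 146, so 5255.4 s.
Converting: 5255.4 s = 87.6 minutes.

87.6 minutes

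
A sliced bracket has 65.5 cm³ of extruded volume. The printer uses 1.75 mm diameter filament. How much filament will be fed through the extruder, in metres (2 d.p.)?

Filament cross-section = π × (1.75/2)² = 2.4053 mm².
Length = 65.5 cm³ / 2.4053 mm² = 65500 / 2.4053 = 27231.53 mm = 27.23 m.

27.23 m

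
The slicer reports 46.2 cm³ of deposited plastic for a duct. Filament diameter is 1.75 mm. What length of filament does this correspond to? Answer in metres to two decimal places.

19.21 m

A = π r² = π × 0.875² = 2.4053 mm².
Length = 46.2 cm³ / 2.4053 mm² = 46200 / 2.4053 = 19207.58 mm = 19.21 m.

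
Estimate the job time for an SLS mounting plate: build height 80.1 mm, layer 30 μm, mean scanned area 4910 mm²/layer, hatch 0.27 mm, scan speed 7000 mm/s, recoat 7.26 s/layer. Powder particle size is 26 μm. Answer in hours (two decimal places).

Layer count = ceil(80.1 / 0.03) = 2670.
Per-layer scan distance = 4910 / 0.27, so 18185.2 mm.
Laser time per layer = 18185.2 / 7000, so 2.5979 s.
Per-layer time = 2.5979 + 7.26, so 9.8579 s.
Total: 2670 × 9.8579 s = 26320.593 s → 7.31 hours.

7.31 hours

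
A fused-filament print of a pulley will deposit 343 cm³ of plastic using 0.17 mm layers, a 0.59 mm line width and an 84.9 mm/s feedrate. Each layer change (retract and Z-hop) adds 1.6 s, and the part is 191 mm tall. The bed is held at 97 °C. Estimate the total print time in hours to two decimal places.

11.69 hours

Line area = 0.17 × 0.59, so 0.1003 mm².
Path length: 343000 mm³ / 0.1003 mm² → 3419740.8 mm.
Extrusion time: 3419740.8 / 84.9 → 40279.6 s.
Layer count = ceil(191 / 0.17) = 1124.
Non-print overhead = 1124 × 1.6, so 1798.4 s.
Altogether 40279.6 + 1798.4 = 42078 s, i.e. 11.69 hours.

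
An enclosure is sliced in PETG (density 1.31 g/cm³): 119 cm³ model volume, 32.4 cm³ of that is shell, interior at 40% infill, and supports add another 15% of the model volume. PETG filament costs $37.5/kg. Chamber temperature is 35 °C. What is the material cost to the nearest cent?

$4.17

Interior volume = 119 − 32.4, so 86.6 cm³.
Infill volume: 0.40 × 86.6 → 34.64 cm³.
Support = 0.15 × 119 = 17.85 cm³.
Total extruded = 32.4 + 34.64 + 17.85, so 84.89 cm³.
Mass = 84.89 × 1.31, so 111.2059 g.
At $37.5/kg: 111.2059/1000 × 37.5 = $4.17.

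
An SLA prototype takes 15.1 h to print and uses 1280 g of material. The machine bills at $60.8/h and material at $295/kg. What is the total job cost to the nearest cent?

Time charge = 60.8 × 15.1 = $918.08.
Material charge: 295 × 1280/1000 → $377.60.
Total = 918.08 + 377.60 = $1295.68.

$1295.68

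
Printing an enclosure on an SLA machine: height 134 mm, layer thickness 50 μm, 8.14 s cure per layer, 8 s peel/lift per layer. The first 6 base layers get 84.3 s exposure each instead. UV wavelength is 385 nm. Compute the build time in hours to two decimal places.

12.14 hours

Layers = ⌈134/0.05⌉ = 2680.
Burn-in layers = 6 × (84.3 + 8) = 553.8 s.
Remaining layers = 2674 × (8.14 + 8), so 43158.36 s.
Total = 553.8 + 43158.36 = 43712.16 s = 12.14 hours.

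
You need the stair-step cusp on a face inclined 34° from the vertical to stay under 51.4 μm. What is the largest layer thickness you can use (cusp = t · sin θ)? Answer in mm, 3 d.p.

t = h_c / sin θ = 0.0514 / 0.5592 = 0.092 mm.

0.092 mm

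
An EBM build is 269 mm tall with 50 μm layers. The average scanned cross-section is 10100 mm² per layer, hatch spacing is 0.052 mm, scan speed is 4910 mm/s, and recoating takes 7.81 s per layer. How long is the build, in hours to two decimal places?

Layer count = ceil(269 / 0.05) = 5380.
Hatch length per layer = 10100 / 0.052, so 194230.8 mm.
Beam time per layer: 194230.8 / 4910 → 39.5582 s.
Time per layer = 39.5582 + 7.81, so 47.3682 s.
5380 layers × 47.3682 s/layer = 254840.916 s, i.e. 70.79 hours.

70.79 hours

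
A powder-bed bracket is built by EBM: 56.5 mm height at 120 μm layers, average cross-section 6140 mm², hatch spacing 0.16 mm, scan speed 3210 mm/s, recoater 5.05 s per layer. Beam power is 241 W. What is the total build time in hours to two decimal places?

2.22 hours

Layers = ⌈56.5/0.12⌉ = 471.
Hatch length per layer = 6140 / 0.16, so 38375 mm.
Scan time per layer = 38375 / 3210 = 11.9548 s.
Layer cycle = 11.9548 + 5.05, so 17.0048 s.
Total: 471 × 17.0048 s = 8009.2608 s → 2.22 hours.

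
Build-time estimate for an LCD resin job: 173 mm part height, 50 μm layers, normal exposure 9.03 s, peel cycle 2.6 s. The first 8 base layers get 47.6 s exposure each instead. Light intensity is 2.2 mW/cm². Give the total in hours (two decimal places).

Layer count = ceil(173 / 0.05) = 3460.
Bottom layers: 8 × (47.6 + 2.6) → 401.6 s.
Normal layers = 3452 × (9.03 + 2.6), so 40146.76 s.
Total = 401.6 + 40146.76 = 40548.36 s = 11.26 hours.

11.26 hours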